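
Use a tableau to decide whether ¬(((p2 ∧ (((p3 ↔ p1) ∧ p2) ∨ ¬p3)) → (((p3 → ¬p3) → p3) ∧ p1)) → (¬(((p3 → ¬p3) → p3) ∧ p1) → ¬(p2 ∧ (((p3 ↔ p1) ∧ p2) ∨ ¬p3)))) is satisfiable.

Initial set: {¬(((p2 ∧ (((p3 ↔ p1) ∧ p2) ∨ ¬p3)) → (((p3 → ¬p3) → p3) ∧ p1)) → (¬(((p3 → ¬p3) → p3) ∧ p1) → ¬(p2 ∧ (((p3 ↔ p1) ∧ p2) ∨ ¬p3))))}.
¬(((p2 ∧ (((p3 ↔ p1) ∧ p2) ∨ ¬p3)) → (((p3 → ¬p3) → p3) ∧ p1)) → (¬(((p3 → ¬p3) → p3) ∧ p1) → ¬(p2 ∧ (((p3 ↔ p1) ∧ p2) ∨ ¬p3)))): α-rule — add ((p2 ∧ (((p3 ↔ p1) ∧ p2) ∨ ¬p3)) → (((p3 → ¬p3) → p3) ∧ p1)), ¬(¬(((p3 → ¬p3) → p3) ∧ p1) → ¬(p2 ∧ (((p3 ↔ p1) ∧ p2) ∨ ¬p3))).
¬(¬(((p3 → ¬p3) → p3) ∧ p1) → ¬(p2 ∧ (((p3 ↔ p1) ∧ p2) ∨ ¬p3))): α-rule — add ¬(((p3 → ¬p3) → p3) ∧ p1), ¬¬(p2 ∧ (((p3 ↔ p1) ∧ p2) ∨ ¬p3)).
¬¬(p2 ∧ (((p3 ↔ p1) ∧ p2) ∨ ¬p3)): α-rule — add p2, (((p3 ↔ p1) ∧ p2) ∨ ¬p3).
((p2 ∧ (((p3 ↔ p1) ∧ p2) ∨ ¬p3)) → (((p3 → ¬p3) → p3) ∧ p1)): β-rule — branch into ¬(p2 ∧ (((p3 ↔ p1) ∧ p2) ∨ ¬p3))  //  (((p3 → ¬p3) → p3) ∧ p1).
  branch 1 (add ¬(p2 ∧ (((p3 ↔ p1) ∧ p2) ∨ ¬p3))):
    ¬(((p3 → ¬p3) → p3) ∧ p1): β-rule — branch into ¬((p3 → ¬p3) → p3)  //  ¬p1.
      branch 1.1 (add ¬((p3 → ¬p3) → p3)):
        ¬((p3 → ¬p3) → p3): α-rule — add (p3 → ¬p3), ¬p3.
        (((p3 ↔ p1) ∧ p2) ∨ ¬p3): β-rule — branch into ((p3 ↔ p1) ∧ p2)  //  ¬p3.
          branch 1.1.1 (add ((p3 ↔ p1) ∧ p2)):
            ((p3 ↔ p1) ∧ p2): α-rule — add (p3 ↔ p1), p2.
            ¬(p2 ∧ (((p3 ↔ p1) ∧ p2) ∨ ¬p3)): β-rule — branch into ¬p2  //  ¬(((p3 ↔ p1) ∧ p2) ∨ ¬p3).
              branch 1.1.1.1 (add ¬p2):
                × closes — contains both p2 and ¬p2.
              branch 1.1.1.2 (add ¬(((p3 ↔ p1) ∧ p2) ∨ ¬p3)):
                ¬(((p3 ↔ p1) ∧ p2) ∨ ¬p3): α-rule — add ¬((p3 ↔ p1) ∧ p2), ¬¬p3.
                × closes — contains both p3 and ¬p3.
          branch 1.1.2 (add ¬p3):
            ¬(p2 ∧ (((p3 ↔ p1) ∧ p2) ∨ ¬p3)): β-rule — branch into ¬p2  //  ¬(((p3 ↔ p1) ∧ p2) ∨ ¬p3).
              branch 1.1.2.1 (add ¬p2):
                × closes — contains both p2 and ¬p2.
              branch 1.1.2.2 (add ¬(((p3 ↔ p1) ∧ p2) ∨ ¬p3)):
                ¬(((p3 ↔ p1) ∧ p2) ∨ ¬p3): α-rule — add ¬((p3 ↔ p1) ∧ p2), ¬¬p3.
                × closes — contains both p3 and ¬p3.
      branch 1.2 (add ¬p1):
        (((p3 ↔ p1) ∧ p2) ∨ ¬p3): β-rule — branch into ((p3 ↔ p1) ∧ p2)  //  ¬p3.
          branch 1.2.1 (add ((p3 ↔ p1) ∧ p2)):
            ((p3 ↔ p1) ∧ p2): α-rule — add (p3 ↔ p1), p2.
            ¬(p2 ∧ (((p3 ↔ p1) ∧ p2) ∨ ¬p3)): β-rule — branch into ¬p2  //  ¬(((p3 ↔ p1) ∧ p2) ∨ ¬p3).
              branch 1.2.1.1 (add ¬p2):
                × closes — contains both p2 and ¬p2.
              branch 1.2.1.2 (add ¬(((p3 ↔ p1) ∧ p2) ∨ ¬p3)):
                ¬(((p3 ↔ p1) ∧ p2) ∨ ¬p3): α-rule — add ¬((p3 ↔ p1) ∧ p2), ¬¬p3.
                (p3 ↔ p1): β-rule — branch into p3, p1  //  ¬p3, ¬p1.
                  branch 1.2.1.2.1 (add p3, p1):
                    × closes — contains both p1 and ¬p1.
                  branch 1.2.1.2.2 (add ¬p3, ¬p1):
                    × closes — contains both p3 and ¬p3.
          branch 1.2.2 (add ¬p3):
            ¬(p2 ∧ (((p3 ↔ p1) ∧ p2) ∨ ¬p3)): β-rule — branch into ¬p2  //  ¬(((p3 ↔ p1) ∧ p2) ∨ ¬p3).
              branch 1.2.2.1 (add ¬p2):
                × closes — contains both p2 and ¬p2.
              branch 1.2.2.2 (add ¬(((p3 ↔ p1) ∧ p2) ∨ ¬p3)):
                ¬(((p3 ↔ p1) ∧ p2) ∨ ¬p3): α-rule — add ¬((p3 ↔ p1) ∧ p2), ¬¬p3.
                × closes — contains both p3 and ¬p3.
  branch 2 (add (((p3 → ¬p3) → p3) ∧ p1)):
    (((p3 → ¬p3) → p3) ∧ p1): α-rule — add ((p3 → ¬p3) → p3), p1.
    ¬(((p3 → ¬p3) → p3) ∧ p1): β-rule — branch into ¬((p3 → ¬p3) → p3)  //  ¬p1.
      branch 2.1 (add ¬((p3 → ¬p3) → p3)):
        ¬((p3 → ¬p3) → p3): α-rule — add (p3 → ¬p3), ¬p3.
        (((p3 ↔ p1) ∧ p2) ∨ ¬p3): β-rule — branch into ((p3 ↔ p1) ∧ p2)  //  ¬p3.
          branch 2.1.1 (add ((p3 ↔ p1) ∧ p2)):
            ((p3 ↔ p1) ∧ p2): α-rule — add (p3 ↔ p1), p2.
            ((p3 → ¬p3) → p3): β-rule — branch into ¬(p3 → ¬p3)  //  p3.
              branch 2.1.1.1 (add ¬(p3 → ¬p3)):
                ¬(p3 → ¬p3): α-rule — add p3, ¬¬p3.
                × closes — contains both p3 and ¬p3.
              branch 2.1.1.2 (add p3):
                × closes — contains both p3 and ¬p3.
          branch 2.1.2 (add ¬p3):
            ((p3 → ¬p3) → p3): β-rule — branch into ¬(p3 → ¬p3)  //  p3.
              branch 2.1.2.1 (add ¬(p3 → ¬p3)):
                ¬(p3 → ¬p3): α-rule — add p3, ¬¬p3.
                × closes — contains both p3 and ¬p3.
              branch 2.1.2.2 (add p3):
                × closes — contains both p3 and ¬p3.
      branch 2.2 (add ¬p1):
        × closes — contains both p1 and ¬p1.
All 14 branches close.
Every branch closed; the formula is unsatisfiable.

Unsatisfiable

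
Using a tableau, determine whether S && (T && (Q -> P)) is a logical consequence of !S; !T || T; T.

Initial set: {!S; (!T || T); T; !(S && (T && (Q -> P)))}.
(!T || T): β-rule — branch into !T  //  T.
  branch 1 (add !T):
    × closes — contains both T and !T.
  branch 2 (add T):
    !(S && (T && (Q -> P))): β-rule — branch into !S  //  !(T && (Q -> P)).
      branch 2.1 (add !S):
        ○ open, literals {S=F, T=T}.
      branch 2.2 (add !(T && (Q -> P))):
        !(T && (Q -> P)): β-rule — branch into !T  //  !(Q -> P).
          branch 2.2.1 (add !T):
            × closes — contains both T and !T.
          branch 2.2.2 (add !(Q -> P)):
            !(Q -> P): α-rule — add Q, !P.
            ○ open, literals {P=F, Q=T, S=F, T=T}.
2 branches closed, 2 open.
An open branch gives a countermodel: S=F, T=T (unmentioned atoms arbitrary); the premises hold there but the conclusion fails.

No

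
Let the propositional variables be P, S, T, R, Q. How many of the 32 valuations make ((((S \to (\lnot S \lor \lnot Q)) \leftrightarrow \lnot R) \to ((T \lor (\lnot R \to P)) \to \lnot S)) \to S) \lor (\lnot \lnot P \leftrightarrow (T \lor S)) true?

24

Initial set: {T (((((S \to (\lnot S \lor \lnot Q)) \leftrightarrow \lnot R) \to ((T \lor (\lnot R \to P)) \to \lnot S)) \to S) \lor (\lnot \lnot P \leftrightarrow (T \lor S)))}.
T (((((S \to (\lnot S \lor \lnot Q)) \leftrightarrow \lnot R) \to ((T \lor (\lnot R \to P)) \to \lnot S)) \to S) \lor (\lnot \lnot P \leftrightarrow (T \lor S))): β-rule — branch into T ((((S \to (\lnot S \lor \lnot Q)) \leftrightarrow \lnot R) \to ((T \lor (\lnot R \to P)) \to \lnot S)) \to S)  //  T (\lnot \lnot P \leftrightarrow (T \lor S)).
  branch 1 (add T ((((S \to (\lnot S \lor \lnot Q)) \leftrightarrow \lnot R) \to ((T \lor (\lnot R \to P)) \to \lnot S)) \to S)):
    T ((((S \to (\lnot S \lor \lnot Q)) \leftrightarrow \lnot R) \to ((T \lor (\lnot R \to P)) \to \lnot S)) \to S): β-rule — branch into F (((S \to (\lnot S \lor \lnot Q)) \leftrightarrow \lnot R) \to ((T \lor (\lnot R \to P)) \to \lnot S))  //  T S.
      branch 1.1 (add F (((S \to (\lnot S \lor \lnot Q)) \leftrightarrow \lnot R) \to ((T \lor (\lnot R \to P)) \to \lnot S))):
        F (((S \to (\lnot S \lor \lnot Q)) \leftrightarrow \lnot R) \to ((T \lor (\lnot R \to P)) \to \lnot S)): α-rule — add T ((S \to (\lnot S \lor \lnot Q)) \leftrightarrow \lnot R), F ((T \lor (\lnot R \to P)) \to \lnot S).
        F ((T \lor (\lnot R \to P)) \to \lnot S): α-rule — add T (T \lor (\lnot R \to P)), F \lnot S.
        T ((S \to (\lnot S \lor \lnot Q)) \leftrightarrow \lnot R): β-rule — branch into T (S \to (\lnot S \lor \lnot Q)), T \lnot R  //  F (S \to (\lnot S \lor \lnot Q)), F \lnot R.
          branch 1.1.1 (add T (S \to (\lnot S \lor \lnot Q)), T \lnot R):
            T (T \lor (\lnot R \to P)): β-rule — branch into T T  //  T (\lnot R \to P).
              branch 1.1.1.1 (add T T):
                T (S \to (\lnot S \lor \lnot Q)): β-rule — branch into F S  //  T (\lnot S \lor \lnot Q).
                  branch 1.1.1.1.1 (add F S):
                    × closes — contains both S and \lnot S.
                  branch 1.1.1.1.2 (add T (\lnot S \lor \lnot Q)):
                    T (\lnot S \lor \lnot Q): β-rule — branch into T \lnot S  //  T \lnot Q.
                      branch 1.1.1.1.2.1 (add T \lnot S):
                        × closes — contains both S and \lnot S.
                      branch 1.1.1.1.2.2 (add T \lnot Q):
                        ○ open, literals {Q=false, R=false, S=true, T=true}.
              branch 1.1.1.2 (add T (\lnot R \to P)):
                T (S \to (\lnot S \lor \lnot Q)): β-rule — branch into F S  //  T (\lnot S \lor \lnot Q).
                  branch 1.1.1.2.1 (add F S):
                    × closes — contains both S and \lnot S.
                  branch 1.1.1.2.2 (add T (\lnot S \lor \lnot Q)):
                    T (\lnot R \to P): β-rule — branch into F \lnot R  //  T P.
                      branch 1.1.1.2.2.1 (add F \lnot R):
                        × closes — contains both R and \lnot R.
                      branch 1.1.1.2.2.2 (add T P):
                        T (\lnot S \lor \lnot Q): β-rule — branch into T \lnot S  //  T \lnot Q.
                          branch 1.1.1.2.2.2.1 (add T \lnot S):
                            × closes — contains both S and \lnot S.
                          branch 1.1.1.2.2.2.2 (add T \lnot Q):
                            ○ open, literals {P=true, Q=false, R=false, S=true}.
          branch 1.1.2 (add F (S \to (\lnot S \lor \lnot Q)), F \lnot R):
            F (S \to (\lnot S \lor \lnot Q)): α-rule — add T S, F (\lnot S \lor \lnot Q).
            F (\lnot S \lor \lnot Q): α-rule — add F \lnot S, F \lnot Q.
            T (T \lor (\lnot R \to P)): β-rule — branch into T T  //  T (\lnot R \to P).
              branch 1.1.2.1 (add T T):
                ○ open, literals {Q=true, R=true, S=true, T=true}.
              branch 1.1.2.2 (add T (\lnot R \to P)):
                T (\lnot R \to P): β-rule — branch into F \lnot R  //  T P.
                  branch 1.1.2.2.1 (add F \lnot R):
                    ○ open, literals {Q=true, R=true, S=true}.
                  branch 1.1.2.2.2 (add T P):
                    ○ open, literals {P=true, Q=true, R=true, S=true}.
      branch 1.2 (add T S):
        ○ open, literals {S=true}.
  branch 2 (add T (\lnot \lnot P \leftrightarrow (T \lor S))):
    T (\lnot \lnot P \leftrightarrow (T \lor S)): β-rule — branch into T \lnot \lnot P, T (T \lor S)  //  F \lnot \lnot P, F (T \lor S).
      branch 2.1 (add T \lnot \lnot P, T (T \lor S)):
        T \lnot \lnot P: drop double negation, giving T P.
        T (T \lor S): β-rule — branch into T T  //  T S.
          branch 2.1.1 (add T T):
            ○ open, literals {P=true, T=true}.
          branch 2.1.2 (add T S):
            ○ open, literals {P=true, S=true}.
      branch 2.2 (add F \lnot \lnot P, F (T \lor S)):
        F \lnot \lnot P: drop double negation, giving F P.
        F (T \lor S): α-rule — add F T, F S.
        ○ open, literals {P=false, S=false, T=false}.
5 branches closed, 9 open.
Each open branch fixes some atoms; the unmentioned ones are free. Counting distinct full assignments: branch {Q=false, R=false, S=true, T=true} (P) contributes 2 new; branch {P=true, Q=false, R=false, S=true} (T) contributes 1 new; branch {Q=true, R=true, S=true, T=true} (P) contributes 2 new; branch {Q=true, R=true, S=true} (P, T) contributes 2 new; branch {P=true, Q=true, R=true, S=true} (T) contributes 0 new; branch {S=true} (P, T, R, Q) contributes 9 new; branch {P=true, T=true} (S, R, Q) contributes 4 new; branch {P=true, S=true} (T, R, Q) contributes 0 new; branch {P=false, S=false, T=false} (R, Q) contributes 4 new. Total: 24.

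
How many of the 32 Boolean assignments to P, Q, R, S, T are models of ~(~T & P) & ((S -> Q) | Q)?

Initial set: {(~(~T & P) & ((S -> Q) | Q))}.
(~(~T & P) & ((S -> Q) | Q)): α-rule — add ~(~T & P), ((S -> Q) | Q).
~(~T & P): β-rule — branch into ~~T  //  ~P.
  branch 1 (add ~~T):
    ((S -> Q) | Q): β-rule — branch into (S -> Q)  //  Q.
      branch 1.1 (add (S -> Q)):
        (S -> Q): β-rule — branch into ~S  //  Q.
          branch 1.1.1 (add ~S):
            ○ open, literals {S=0, T=1}.
          branch 1.1.2 (add Q):
            ○ open, literals {Q=1, T=1}.
      branch 1.2 (add Q):
        ○ open, literals {Q=1, T=1}.
  branch 2 (add ~P):
    ((S -> Q) | Q): β-rule — branch into (S -> Q)  //  Q.
      branch 2.1 (add (S -> Q)):
        (S -> Q): β-rule — branch into ~S  //  Q.
          branch 2.1.1 (add ~S):
            ○ open, literals {P=0, S=0}.
          branch 2.1.2 (add Q):
            ○ open, literals {P=0, Q=1}.
      branch 2.2 (add Q):
        ○ open, literals {P=0, Q=1}.
0 branches closed, 6 open.
Each open branch fixes some atoms; the unmentioned ones are free. Counting distinct full assignments: branch {S=0, T=1} (P, Q, R) contributes 8 new; branch {Q=1, T=1} (P, R, S) contributes 4 new; branch {Q=1, T=1} (P, R, S) contributes 0 new; branch {P=0, S=0} (Q, R, T) contributes 4 new; branch {P=0, Q=1} (R, S, T) contributes 2 new; branch {P=0, Q=1} (R, S, T) contributes 0 new. Total: 18.

18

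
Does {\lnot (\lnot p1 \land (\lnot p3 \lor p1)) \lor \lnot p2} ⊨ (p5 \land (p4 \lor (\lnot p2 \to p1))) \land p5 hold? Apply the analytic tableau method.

Initial set: {T (\lnot (\lnot p1 \land (\lnot p3 \lor p1)) \lor \lnot p2); F ((p5 \land (p4 \lor (\lnot p2 \to p1))) \land p5)}.
T (\lnot (\lnot p1 \land (\lnot p3 \lor p1)) \lor \lnot p2): β-rule — branch into T \lnot (\lnot p1 \land (\lnot p3 \lor p1))  //  T \lnot p2.
  branch 1 (add T \lnot (\lnot p1 \land (\lnot p3 \lor p1))):
    F ((p5 \land (p4 \lor (\lnot p2 \to p1))) \land p5): β-rule — branch into F (p5 \land (p4 \lor (\lnot p2 \to p1)))  //  F p5.
      branch 1.1 (add F (p5 \land (p4 \lor (\lnot p2 \to p1)))):
        T \lnot (\lnot p1 \land (\lnot p3 \lor p1)): β-rule — branch into F \lnot p1  //  F (\lnot p3 \lor p1).
          branch 1.1.1 (add F \lnot p1):
            F (p5 \land (p4 \lor (\lnot p2 \to p1))): β-rule — branch into F p5  //  F (p4 \lor (\lnot p2 \to p1)).
              branch 1.1.1.1 (add F p5):
                ○ open, literals {p1=1, p5=0}.
              branch 1.1.1.2 (add F (p4 \lor (\lnot p2 \to p1))):
                F (p4 \lor (\lnot p2 \to p1)): α-rule — add F p4, F (\lnot p2 \to p1).
                F (\lnot p2 \to p1): α-rule — add T \lnot p2, F p1.
                × closes — contains both p1 and \lnot p1.
          branch 1.1.2 (add F (\lnot p3 \lor p1)):
            F (\lnot p3 \lor p1): α-rule — add F \lnot p3, F p1.
            F (p5 \land (p4 \lor (\lnot p2 \to p1))): β-rule — branch into F p5  //  F (p4 \lor (\lnot p2 \to p1)).
              branch 1.1.2.1 (add F p5):
                ○ open, literals {p1=0, p3=1, p5=0}.
              branch 1.1.2.2 (add F (p4 \lor (\lnot p2 \to p1))):
                F (p4 \lor (\lnot p2 \to p1)): α-rule — add F p4, F (\lnot p2 \to p1).
                F (\lnot p2 \to p1): α-rule — add T \lnot p2, F p1.
                ○ open, literals {p1=0, p2=0, p3=1, p4=0}.
      branch 1.2 (add F p5):
        T \lnot (\lnot p1 \land (\lnot p3 \lor p1)): β-rule — branch into F \lnot p1  //  F (\lnot p3 \lor p1).
          branch 1.2.1 (add F \lnot p1):
            ○ open, literals {p1=1, p5=0}.
          branch 1.2.2 (add F (\lnot p3 \lor p1)):
            F (\lnot p3 \lor p1): α-rule — add F \lnot p3, F p1.
            ○ open, literals {p1=0, p3=1, p5=0}.
  branch 2 (add T \lnot p2):
    F ((p5 \land (p4 \lor (\lnot p2 \to p1))) \land p5): β-rule — branch into F (p5 \land (p4 \lor (\lnot p2 \to p1)))  //  F p5.
      branch 2.1 (add F (p5 \land (p4 \lor (\lnot p2 \to p1)))):
        F (p5 \land (p4 \lor (\lnot p2 \to p1))): β-rule — branch into F p5  //  F (p4 \lor (\lnot p2 \to p1)).
          branch 2.1.1 (add F p5):
            ○ open, literals {p2=0, p5=0}.
          branch 2.1.2 (add F (p4 \lor (\lnot p2 \to p1))):
            F (p4 \lor (\lnot p2 \to p1)): α-rule — add F p4, F (\lnot p2 \to p1).
            F (\lnot p2 \to p1): α-rule — add T \lnot p2, F p1.
            ○ open, literals {p1=0, p2=0, p4=0}.
      branch 2.2 (add F p5):
        ○ open, literals {p2=0, p5=0}.
1 branch closed, 8 open.
An open branch gives a countermodel: p1=1, p5=0 (unmentioned atoms arbitrary); the premises hold there but the conclusion fails.

No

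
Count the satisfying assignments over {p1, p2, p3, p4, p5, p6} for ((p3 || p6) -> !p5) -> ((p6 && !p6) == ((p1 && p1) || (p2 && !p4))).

39

Initial set: {(((p3 || p6) -> !p5) -> ((p6 && !p6) == ((p1 && p1) || (p2 && !p4))))}.
(((p3 || p6) -> !p5) -> ((p6 && !p6) == ((p1 && p1) || (p2 && !p4)))): β-rule — branch into !((p3 || p6) -> !p5)  //  ((p6 && !p6) == ((p1 && p1) || (p2 && !p4))).
  branch 1 (add !((p3 || p6) -> !p5)):
    !((p3 || p6) -> !p5): α-rule — add (p3 || p6), !!p5.
    (p3 || p6): β-rule — branch into p3  //  p6.
      branch 1.1 (add p3):
        ○ open, literals {p3=T, p5=T}.
      branch 1.2 (add p6):
        ○ open, literals {p5=T, p6=T}.
  branch 2 (add ((p6 && !p6) == ((p1 && p1) || (p2 && !p4)))):
    ((p6 && !p6) == ((p1 && p1) || (p2 && !p4))): β-rule — branch into (p6 && !p6), ((p1 && p1) || (p2 && !p4))  //  !(p6 && !p6), !((p1 && p1) || (p2 && !p4)).
      branch 2.1 (add (p6 && !p6), ((p1 && p1) || (p2 && !p4))):
        (p6 && !p6): α-rule — add p6, !p6.
        × closes — contains both p6 and !p6.
      branch 2.2 (add !(p6 && !p6), !((p1 && p1) || (p2 && !p4))):
        !((p1 && p1) || (p2 && !p4)): α-rule — add !(p1 && p1), !(p2 && !p4).
        !(p6 && !p6): β-rule — branch into !p6  //  !!p6.
          branch 2.2.1 (add !p6):
            !(p1 && p1): β-rule — branch into !p1  //  !p1.
              branch 2.2.1.1 (add !p1):
                !(p2 && !p4): β-rule — branch into !p2  //  !!p4.
                  branch 2.2.1.1.1 (add !p2):
                    ○ open, literals {p1=F, p2=F, p6=F}.
                  branch 2.2.1.1.2 (add !!p4):
                    ○ open, literals {p1=F, p4=T, p6=F}.
              branch 2.2.1.2 (add !p1):
                !(p2 && !p4): β-rule — branch into !p2  //  !!p4.
                  branch 2.2.1.2.1 (add !p2):
                    ○ open, literals {p1=F, p2=F, p6=F}.
                  branch 2.2.1.2.2 (add !!p4):
                    ○ open, literals {p1=F, p4=T, p6=F}.
          branch 2.2.2 (add !!p6):
            !(p1 && p1): β-rule — branch into !p1  //  !p1.
              branch 2.2.2.1 (add !p1):
                !(p2 && !p4): β-rule — branch into !p2  //  !!p4.
                  branch 2.2.2.1.1 (add !p2):
                    ○ open, literals {p1=F, p2=F, p6=T}.
                  branch 2.2.2.1.2 (add !!p4):
                    ○ open, literals {p1=F, p4=T, p6=T}.
              branch 2.2.2.2 (add !p1):
                !(p2 && !p4): β-rule — branch into !p2  //  !!p4.
                  branch 2.2.2.2.1 (add !p2):
                    ○ open, literals {p1=F, p2=F, p6=T}.
                  branch 2.2.2.2.2 (add !!p4):
                    ○ open, literals {p1=F, p4=T, p6=T}.
1 branch closed, 10 open.
Each open branch fixes some atoms; the unmentioned ones are free. Counting distinct full assignments: branch {p3=T, p5=T} (p1, p2, p4, p6) contributes 16 new; branch {p5=T, p6=T} (p1, p2, p3, p4) contributes 8 new; branch {p1=F, p2=F, p6=F} (p3, p4, p5) contributes 6 new; branch {p1=F, p4=T, p6=F} (p2, p3, p5) contributes 3 new; branch {p1=F, p2=F, p6=F} (p3, p4, p5) contributes 0 new; branch {p1=F, p4=T, p6=F} (p2, p3, p5) contributes 0 new; branch {p1=F, p2=F, p6=T} (p3, p4, p5) contributes 4 new; branch {p1=F, p4=T, p6=T} (p2, p3, p5) contributes 2 new; branch {p1=F, p2=F, p6=T} (p3, p4, p5) contributes 0 new; branch {p1=F, p4=T, p6=T} (p2, p3, p5) contributes 0 new. Total: 39.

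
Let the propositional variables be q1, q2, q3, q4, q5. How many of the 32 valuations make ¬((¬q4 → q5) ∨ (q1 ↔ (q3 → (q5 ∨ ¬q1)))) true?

6

Initial set: {T ¬((¬q4 → q5) ∨ (q1 ↔ (q3 → (q5 ∨ ¬q1))))}.
T ¬((¬q4 → q5) ∨ (q1 ↔ (q3 → (q5 ∨ ¬q1)))): α-rule — add F (¬q4 → q5), F (q1 ↔ (q3 → (q5 ∨ ¬q1))).
F (¬q4 → q5): α-rule — add T ¬q4, F q5.
F (q1 ↔ (q3 → (q5 ∨ ¬q1))): β-rule — branch into T q1, F (q3 → (q5 ∨ ¬q1))  //  F q1, T (q3 → (q5 ∨ ¬q1)).
  branch 1 (add T q1, F (q3 → (q5 ∨ ¬q1))):
    F (q3 → (q5 ∨ ¬q1)): α-rule — add T q3, F (q5 ∨ ¬q1).
    F (q5 ∨ ¬q1): α-rule — add F q5, F ¬q1.
    ○ open, literals {q1=T, q3=T, q4=F, q5=F}.
  branch 2 (add F q1, T (q3 → (q5 ∨ ¬q1))):
    T (q3 → (q5 ∨ ¬q1)): β-rule — branch into F q3  //  T (q5 ∨ ¬q1).
      branch 2.1 (add F q3):
        ○ open, literals {q1=F, q3=F, q4=F, q5=F}.
      branch 2.2 (add T (q5 ∨ ¬q1)):
        T (q5 ∨ ¬q1): β-rule — branch into T q5  //  T ¬q1.
          branch 2.2.1 (add T q5):
            × closes — contains both q5 and ¬q5.
          branch 2.2.2 (add T ¬q1):
            ○ open, literals {q1=F, q4=F, q5=F}.
1 branch closed, 3 open.
Each open branch fixes some atoms; the unmentioned ones are free. Counting distinct full assignments: branch {q1=T, q3=T, q4=F, q5=F} (q2) contributes 2 new; branch {q1=F, q3=F, q4=F, q5=F} (q2) contributes 2 new; branch {q1=F, q4=F, q5=F} (q2, q3) contributes 2 new. Total: 6.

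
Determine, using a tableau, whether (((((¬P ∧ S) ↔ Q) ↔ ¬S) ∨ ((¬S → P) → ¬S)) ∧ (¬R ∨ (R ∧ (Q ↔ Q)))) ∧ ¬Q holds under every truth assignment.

Assume the negation and expand:
Initial set: {¬((((((¬P ∧ S) ↔ Q) ↔ ¬S) ∨ ((¬S → P) → ¬S)) ∧ (¬R ∨ (R ∧ (Q ↔ Q)))) ∧ ¬Q)}.
¬((((((¬P ∧ S) ↔ Q) ↔ ¬S) ∨ ((¬S → P) → ¬S)) ∧ (¬R ∨ (R ∧ (Q ↔ Q)))) ∧ ¬Q): β-rule — branch into ¬(((((¬P ∧ S) ↔ Q) ↔ ¬S) ∨ ((¬S → P) → ¬S)) ∧ (¬R ∨ (R ∧ (Q ↔ Q))))  //  ¬¬Q.
  branch 1 (add ¬(((((¬P ∧ S) ↔ Q) ↔ ¬S) ∨ ((¬S → P) → ¬S)) ∧ (¬R ∨ (R ∧ (Q ↔ Q))))):
    ¬(((((¬P ∧ S) ↔ Q) ↔ ¬S) ∨ ((¬S → P) → ¬S)) ∧ (¬R ∨ (R ∧ (Q ↔ Q)))): β-rule — branch into ¬((((¬P ∧ S) ↔ Q) ↔ ¬S) ∨ ((¬S → P) → ¬S))  //  ¬(¬R ∨ (R ∧ (Q ↔ Q))).
      branch 1.1 (add ¬((((¬P ∧ S) ↔ Q) ↔ ¬S) ∨ ((¬S → P) → ¬S))):
        ¬((((¬P ∧ S) ↔ Q) ↔ ¬S) ∨ ((¬S → P) → ¬S)): α-rule — add ¬(((¬P ∧ S) ↔ Q) ↔ ¬S), ¬((¬S → P) → ¬S).
        ¬((¬S → P) → ¬S): α-rule — add (¬S → P), ¬¬S.
        ¬(((¬P ∧ S) ↔ Q) ↔ ¬S): β-rule — branch into ((¬P ∧ S) ↔ Q), ¬¬S  //  ¬((¬P ∧ S) ↔ Q), ¬S.
          branch 1.1.1 (add ((¬P ∧ S) ↔ Q), ¬¬S):
            (¬S → P): β-rule — branch into ¬¬S  //  P.
              branch 1.1.1.1 (add ¬¬S):
                ((¬P ∧ S) ↔ Q): β-rule — branch into (¬P ∧ S), Q  //  ¬(¬P ∧ S), ¬Q.
                  branch 1.1.1.1.1 (add (¬P ∧ S), Q):
                    (¬P ∧ S): α-rule — add ¬P, S.
                    ○ open, literals {P=false, Q=true, S=true}.
                  branch 1.1.1.1.2 (add ¬(¬P ∧ S), ¬Q):
                    ¬(¬P ∧ S): β-rule — branch into ¬¬P  //  ¬S.
                      branch 1.1.1.1.2.1 (add ¬¬P):
                        ○ open, literals {P=true, Q=false, S=true}.
                      branch 1.1.1.1.2.2 (add ¬S):
                        × closes — contains both S and ¬S.
              branch 1.1.1.2 (add P):
                ((¬P ∧ S) ↔ Q): β-rule — branch into (¬P ∧ S), Q  //  ¬(¬P ∧ S), ¬Q.
                  branch 1.1.1.2.1 (add (¬P ∧ S), Q):
                    (¬P ∧ S): α-rule — add ¬P, S.
                    × closes — contains both P and ¬P.
                  branch 1.1.1.2.2 (add ¬(¬P ∧ S), ¬Q):
                    ¬(¬P ∧ S): β-rule — branch into ¬¬P  //  ¬S.
                      branch 1.1.1.2.2.1 (add ¬¬P):
                        ○ open, literals {P=true, Q=false, S=true}.
                      branch 1.1.1.2.2.2 (add ¬S):
                        × closes — contains both S and ¬S.
          branch 1.1.2 (add ¬((¬P ∧ S) ↔ Q), ¬S):
            × closes — contains both S and ¬S.
      branch 1.2 (add ¬(¬R ∨ (R ∧ (Q ↔ Q)))):
        ¬(¬R ∨ (R ∧ (Q ↔ Q))): α-rule — add ¬¬R, ¬(R ∧ (Q ↔ Q)).
        ¬(R ∧ (Q ↔ Q)): β-rule — branch into ¬R  //  ¬(Q ↔ Q).
          branch 1.2.1 (add ¬R):
            × closes — contains both R and ¬R.
          branch 1.2.2 (add ¬(Q ↔ Q)):
            ¬(Q ↔ Q): β-rule — branch into Q, ¬Q  //  ¬Q, Q.
              branch 1.2.2.1 (add Q, ¬Q):
                × closes — contains both Q and ¬Q.
              branch 1.2.2.2 (add ¬Q, Q):
                × closes — contains both Q and ¬Q.
  branch 2 (add ¬¬Q):
    ○ open, literals {Q=true}.
7 branches closed, 4 open.
An open branch gives a countermodel: P=false, Q=true, S=true (unmentioned atoms arbitrary); under it the original formula is false.

Not valid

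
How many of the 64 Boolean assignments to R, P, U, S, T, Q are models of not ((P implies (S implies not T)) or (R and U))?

Initial set: {not ((P implies (S implies not T)) or (R and U))}.
not ((P implies (S implies not T)) or (R and U)): α-rule — add not (P implies (S implies not T)), not (R and U).
not (P implies (S implies not T)): α-rule — add P, not (S implies not T).
not (S implies not T): α-rule — add S, not not T.
not (R and U): β-rule — branch into not R  //  not U.
  branch 1 (add not R):
    ○ open, literals {P=true, R=false, S=true, T=true}.
  branch 2 (add not U):
    ○ open, literals {P=true, S=true, T=true, U=false}.
0 branches closed, 2 open.
Each open branch fixes some atoms; the unmentioned ones are free. Counting distinct full assignments: branch {P=true, R=false, S=true, T=true} (U, Q) contributes 4 new; branch {P=true, S=true, T=true, U=false} (R, Q) contributes 2 new. Total: 6.

6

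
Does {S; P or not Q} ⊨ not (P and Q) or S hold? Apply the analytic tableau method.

Yes

Initial set: {S; (P or not Q); not (not (P and Q) or S)}.
not (not (P and Q) or S): α-rule — add not not (P and Q), not S.
× closes — contains both S and not S.
All 1 branch closes.
Every branch closed, so the premises entail the conclusion.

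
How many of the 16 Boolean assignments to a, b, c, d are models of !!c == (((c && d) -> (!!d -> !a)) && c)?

14

Initial set: {(!!c == (((c && d) -> (!!d -> !a)) && c))}.
(!!c == (((c && d) -> (!!d -> !a)) && c)): β-rule — branch into !!c, (((c && d) -> (!!d -> !a)) && c)  //  !!!c, !(((c && d) -> (!!d -> !a)) && c).
  branch 1 (add !!c, (((c && d) -> (!!d -> !a)) && c)):
    !!c: drop double negation, giving c.
    (((c && d) -> (!!d -> !a)) && c): α-rule — add ((c && d) -> (!!d -> !a)), c.
    ((c && d) -> (!!d -> !a)): β-rule — branch into !(c && d)  //  (!!d -> !a).
      branch 1.1 (add !(c && d)):
        !(c && d): β-rule — branch into !c  //  !d.
          branch 1.1.1 (add !c):
            × closes — contains both c and !c.
          branch 1.1.2 (add !d):
            ○ open, literals {c=true, d=false}.
      branch 1.2 (add (!!d -> !a)):
        (!!d -> !a): β-rule — branch into !!!d  //  !a.
          branch 1.2.1 (add !!!d):
            !!!d: drop double negation, giving !d.
            ○ open, literals {c=true, d=false}.
          branch 1.2.2 (add !a):
            ○ open, literals {a=false, c=true}.
  branch 2 (add !!!c, !(((c && d) -> (!!d -> !a)) && c)):
    !!!c: drop double negation, giving !c.
    !(((c && d) -> (!!d -> !a)) && c): β-rule — branch into !((c && d) -> (!!d -> !a))  //  !c.
      branch 2.1 (add !((c && d) -> (!!d -> !a))):
        !((c && d) -> (!!d -> !a)): α-rule — add (c && d), !(!!d -> !a).
        (c && d): α-rule — add c, d.
        × closes — contains both c and !c.
      branch 2.2 (add !c):
        ○ open, literals {c=false}.
2 branches closed, 4 open.
Each open branch fixes some atoms; the unmentioned ones are free. Counting distinct full assignments: branch {c=true, d=false} (a, b) contributes 4 new; branch {c=true, d=false} (a, b) contributes 0 new; branch {a=false, c=true} (b, d) contributes 2 new; branch {c=false} (a, b, d) contributes 8 new. Total: 14.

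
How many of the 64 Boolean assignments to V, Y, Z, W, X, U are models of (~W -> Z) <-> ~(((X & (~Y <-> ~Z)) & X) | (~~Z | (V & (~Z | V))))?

Initial set: {((~W -> Z) <-> ~(((X & (~Y <-> ~Z)) & X) | (~~Z | (V & (~Z | V)))))}.
((~W -> Z) <-> ~(((X & (~Y <-> ~Z)) & X) | (~~Z | (V & (~Z | V))))): β-rule — branch into (~W -> Z), ~(((X & (~Y <-> ~Z)) & X) | (~~Z | (V & (~Z | V))))  //  ~(~W -> Z), ~~(((X & (~Y <-> ~Z)) & X) | (~~Z | (V & (~Z | V)))).
  branch 1 (add (~W -> Z), ~(((X & (~Y <-> ~Z)) & X) | (~~Z | (V & (~Z | V))))):
    ~(((X & (~Y <-> ~Z)) & X) | (~~Z | (V & (~Z | V)))): α-rule — add ~((X & (~Y <-> ~Z)) & X), ~(~~Z | (V & (~Z | V))).
    ~(~~Z | (V & (~Z | V))): α-rule — add ~~~Z, ~(V & (~Z | V)).
    ~~~Z: drop double negation, giving ~Z.
    (~W -> Z): β-rule — branch into ~~W  //  Z.
      branch 1.1 (add ~~W):
        ~((X & (~Y <-> ~Z)) & X): β-rule — branch into ~(X & (~Y <-> ~Z))  //  ~X.
          branch 1.1.1 (add ~(X & (~Y <-> ~Z))):
            ~(V & (~Z | V)): β-rule — branch into ~V  //  ~(~Z | V).
              branch 1.1.1.1 (add ~V):
                ~(X & (~Y <-> ~Z)): β-rule — branch into ~X  //  ~(~Y <-> ~Z).
                  branch 1.1.1.1.1 (add ~X):
                    ○ open, literals {V=F, W=T, X=F, Z=F}.
                  branch 1.1.1.1.2 (add ~(~Y <-> ~Z)):
                    ~(~Y <-> ~Z): β-rule — branch into ~Y, ~~Z  //  ~~Y, ~Z.
                      branch 1.1.1.1.2.1 (add ~Y, ~~Z):
                        × closes — contains both Z and ~Z.
                      branch 1.1.1.1.2.2 (add ~~Y, ~Z):
                        ○ open, literals {V=F, W=T, Y=T, Z=F}.
              branch 1.1.1.2 (add ~(~Z | V)):
                ~(~Z | V): α-rule — add ~~Z, ~V.
                × closes — contains both Z and ~Z.
          branch 1.1.2 (add ~X):
            ~(V & (~Z | V)): β-rule — branch into ~V  //  ~(~Z | V).
              branch 1.1.2.1 (add ~V):
                ○ open, literals {V=F, W=T, X=F, Z=F}.
              branch 1.1.2.2 (add ~(~Z | V)):
                ~(~Z | V): α-rule — add ~~Z, ~V.
                × closes — contains both Z and ~Z.
      branch 1.2 (add Z):
        × closes — contains both Z and ~Z.
  branch 2 (add ~(~W -> Z), ~~(((X & (~Y <-> ~Z)) & X) | (~~Z | (V & (~Z | V))))):
    ~(~W -> Z): α-rule — add ~W, ~Z.
    ~~(((X & (~Y <-> ~Z)) & X) | (~~Z | (V & (~Z | V)))): β-rule — branch into ((X & (~Y <-> ~Z)) & X)  //  (~~Z | (V & (~Z | V))).
      branch 2.1 (add ((X & (~Y <-> ~Z)) & X)):
        ((X & (~Y <-> ~Z)) & X): α-rule — add (X & (~Y <-> ~Z)), X.
        (X & (~Y <-> ~Z)): α-rule — add X, (~Y <-> ~Z).
        (~Y <-> ~Z): β-rule — branch into ~Y, ~Z  //  ~~Y, ~~Z.
          branch 2.1.1 (add ~Y, ~Z):
            ○ open, literals {W=F, X=T, Y=F, Z=F}.
          branch 2.1.2 (add ~~Y, ~~Z):
            × closes — contains both Z and ~Z.
      branch 2.2 (add (~~Z | (V & (~Z | V)))):
        (~~Z | (V & (~Z | V))): β-rule — branch into ~~Z  //  (V & (~Z | V)).
          branch 2.2.1 (add ~~Z):
            ~~Z: drop double negation, giving Z.
            × closes — contains both Z and ~Z.
          branch 2.2.2 (add (V & (~Z | V))):
            (V & (~Z | V)): α-rule — add V, (~Z | V).
            (~Z | V): β-rule — branch into ~Z  //  V.
              branch 2.2.2.1 (add ~Z):
                ○ open, literals {V=T, W=F, Z=F}.
              branch 2.2.2.2 (add V):
                ○ open, literals {V=T, W=F, Z=F}.
6 branches closed, 6 open.
Each open branch fixes some atoms; the unmentioned ones are free. Counting distinct full assignments: branch {V=F, W=T, X=F, Z=F} (Y, U) contributes 4 new; branch {V=F, W=T, Y=T, Z=F} (X, U) contributes 2 new; branch {V=F, W=T, X=F, Z=F} (Y, U) contributes 0 new; branch {W=F, X=T, Y=F, Z=F} (V, U) contributes 4 new; branch {V=T, W=F, Z=F} (Y, X, U) contributes 6 new; branch {V=T, W=F, Z=F} (Y, X, U) contributes 0 new. Total: 16.

16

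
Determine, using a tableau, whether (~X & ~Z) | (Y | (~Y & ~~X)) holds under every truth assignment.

Assume the negation and expand:
Initial set: {~((~X & ~Z) | (Y | (~Y & ~~X)))}.
~((~X & ~Z) | (Y | (~Y & ~~X))): α-rule — add ~(~X & ~Z), ~(Y | (~Y & ~~X)).
~(Y | (~Y & ~~X)): α-rule — add ~Y, ~(~Y & ~~X).
~(~X & ~Z): β-rule — branch into ~~X  //  ~~Z.
  branch 1 (add ~~X):
    ~(~Y & ~~X): β-rule — branch into ~~Y  //  ~~~X.
      branch 1.1 (add ~~Y):
        × closes — contains both Y and ~Y.
      branch 1.2 (add ~~~X):
        ~~~X: drop double negation, giving ~X.
        × closes — contains both X and ~X.
  branch 2 (add ~~Z):
    ~(~Y & ~~X): β-rule — branch into ~~Y  //  ~~~X.
      branch 2.1 (add ~~Y):
        × closes — contains both Y and ~Y.
      branch 2.2 (add ~~~X):
        ~~~X: drop double negation, giving ~X.
        ○ open, literals {X=F, Y=F, Z=T}.
3 branches closed, 1 open.
An open branch gives a countermodel: X=F, Y=F, Z=T (unmentioned atoms arbitrary); under it the original formula is false.

Not valid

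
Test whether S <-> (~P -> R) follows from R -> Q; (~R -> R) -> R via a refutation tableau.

No

Initial set: {(R -> Q); ((~R -> R) -> R); ~(S <-> (~P -> R))}.
(R -> Q): β-rule — branch into ~R  //  Q.
  branch 1 (add ~R):
    ((~R -> R) -> R): β-rule — branch into ~(~R -> R)  //  R.
      branch 1.1 (add ~(~R -> R)):
        ~(~R -> R): α-rule — add ~R, ~R.
        ~(S <-> (~P -> R)): β-rule — branch into S, ~(~P -> R)  //  ~S, (~P -> R).
          branch 1.1.1 (add S, ~(~P -> R)):
            ~(~P -> R): α-rule — add ~P, ~R.
            ○ open, literals {P=F, R=F, S=T}.
          branch 1.1.2 (add ~S, (~P -> R)):
            (~P -> R): β-rule — branch into ~~P  //  R.
              branch 1.1.2.1 (add ~~P):
                ○ open, literals {P=T, R=F, S=F}.
              branch 1.1.2.2 (add R):
                × closes — contains both R and ~R.
      branch 1.2 (add R):
        × closes — contains both R and ~R.
  branch 2 (add Q):
    ((~R -> R) -> R): β-rule — branch into ~(~R -> R)  //  R.
      branch 2.1 (add ~(~R -> R)):
        ~(~R -> R): α-rule — add ~R, ~R.
        ~(S <-> (~P -> R)): β-rule — branch into S, ~(~P -> R)  //  ~S, (~P -> R).
          branch 2.1.1 (add S, ~(~P -> R)):
            ~(~P -> R): α-rule — add ~P, ~R.
            ○ open, literals {P=F, Q=T, R=F, S=T}.
          branch 2.1.2 (add ~S, (~P -> R)):
            (~P -> R): β-rule — branch into ~~P  //  R.
              branch 2.1.2.1 (add ~~P):
                ○ open, literals {P=T, Q=T, R=F, S=F}.
              branch 2.1.2.2 (add R):
                × closes — contains both R and ~R.
      branch 2.2 (add R):
        ~(S <-> (~P -> R)): β-rule — branch into S, ~(~P -> R)  //  ~S, (~P -> R).
          branch 2.2.1 (add S, ~(~P -> R)):
            ~(~P -> R): α-rule — add ~P, ~R.
            × closes — contains both R and ~R.
          branch 2.2.2 (add ~S, (~P -> R)):
            (~P -> R): β-rule — branch into ~~P  //  R.
              branch 2.2.2.1 (add ~~P):
                ○ open, literals {P=T, Q=T, R=T, S=F}.
              branch 2.2.2.2 (add R):
                ○ open, literals {Q=T, R=T, S=F}.
4 branches closed, 6 open.
An open branch gives a countermodel: P=F, R=F, S=T (unmentioned atoms arbitrary); the premises hold there but the conclusion fails.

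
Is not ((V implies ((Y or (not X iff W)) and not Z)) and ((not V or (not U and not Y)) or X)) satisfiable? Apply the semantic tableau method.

Initial set: {T not ((V implies ((Y or (not X iff W)) and not Z)) and ((not V or (not U and not Y)) or X))}.
T not ((V implies ((Y or (not X iff W)) and not Z)) and ((not V or (not U and not Y)) or X)): β-rule — branch into F (V implies ((Y or (not X iff W)) and not Z))  //  F ((not V or (not U and not Y)) or X).
  branch 1 (add F (V implies ((Y or (not X iff W)) and not Z))):
    F (V implies ((Y or (not X iff W)) and not Z)): α-rule — add T V, F ((Y or (not X iff W)) and not Z).
    F ((Y or (not X iff W)) and not Z): β-rule — branch into F (Y or (not X iff W))  //  F not Z.
      branch 1.1 (add F (Y or (not X iff W))):
        F (Y or (not X iff W)): α-rule — add F Y, F (not X iff W).
        F (not X iff W): β-rule — branch into T not X, F W  //  F not X, T W.
          branch 1.1.1 (add T not X, F W):
            ○ open, literals {V=1, W=0, X=0, Y=0}.
          branch 1.1.2 (add F not X, T W):
            ○ open, literals {V=1, W=1, X=1, Y=0}.
      branch 1.2 (add F not Z):
        ○ open, literals {V=1, Z=1}.
  branch 2 (add F ((not V or (not U and not Y)) or X)):
    F ((not V or (not U and not Y)) or X): α-rule — add F (not V or (not U and not Y)), F X.
    F (not V or (not U and not Y)): α-rule — add F not V, F (not U and not Y).
    F (not U and not Y): β-rule — branch into F not U  //  F not Y.
      branch 2.1 (add F not U):
        ○ open, literals {U=1, V=1, X=0}.
      branch 2.2 (add F not Y):
        ○ open, literals {V=1, X=0, Y=1}.
0 branches closed, 5 open.
An open branch gives a satisfying assignment: V=1, W=0, X=0, Y=0.

Satisfiable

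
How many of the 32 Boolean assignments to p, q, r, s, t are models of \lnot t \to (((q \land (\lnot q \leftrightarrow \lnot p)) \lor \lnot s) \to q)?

Initial set: {T (\lnot t \to (((q \land (\lnot q \leftrightarrow \lnot p)) \lor \lnot s) \to q))}.
T (\lnot t \to (((q \land (\lnot q \leftrightarrow \lnot p)) \lor \lnot s) \to q)): β-rule — branch into F \lnot t  //  T (((q \land (\lnot q \leftrightarrow \lnot p)) \lor \lnot s) \to q).
  branch 1 (add F \lnot t):
    ○ open, literals {t=T}.
  branch 2 (add T (((q \land (\lnot q \leftrightarrow \lnot p)) \lor \lnot s) \to q)):
    T (((q \land (\lnot q \leftrightarrow \lnot p)) \lor \lnot s) \to q): β-rule — branch into F ((q \land (\lnot q \leftrightarrow \lnot p)) \lor \lnot s)  //  T q.
      branch 2.1 (add F ((q \land (\lnot q \leftrightarrow \lnot p)) \lor \lnot s)):
        F ((q \land (\lnot q \leftrightarrow \lnot p)) \lor \lnot s): α-rule — add F (q \land (\lnot q \leftrightarrow \lnot p)), F \lnot s.
        F (q \land (\lnot q \leftrightarrow \lnot p)): β-rule — branch into F q  //  F (\lnot q \leftrightarrow \lnot p).
          branch 2.1.1 (add F q):
            ○ open, literals {q=F, s=T}.
          branch 2.1.2 (add F (\lnot q \leftrightarrow \lnot p)):
            F (\lnot q \leftrightarrow \lnot p): β-rule — branch into T \lnot q, F \lnot p  //  F \lnot q, T \lnot p.
              branch 2.1.2.1 (add T \lnot q, F \lnot p):
                ○ open, literals {p=T, q=F, s=T}.
              branch 2.1.2.2 (add F \lnot q, T \lnot p):
                ○ open, literals {p=F, q=T, s=T}.
      branch 2.2 (add T q):
        ○ open, literals {q=T}.
0 branches closed, 5 open.
Each open branch fixes some atoms; the unmentioned ones are free. Counting distinct full assignments: branch {t=T} (p, q, r, s) contributes 16 new; branch {q=F, s=T} (p, r, t) contributes 4 new; branch {p=T, q=F, s=T} (r, t) contributes 0 new; branch {p=F, q=T, s=T} (r, t) contributes 2 new; branch {q=T} (p, r, s, t) contributes 6 new. Total: 28.

28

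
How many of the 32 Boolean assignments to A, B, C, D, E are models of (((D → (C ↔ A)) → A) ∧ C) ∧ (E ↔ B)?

Initial set: {((((D → (C ↔ A)) → A) ∧ C) ∧ (E ↔ B))}.
((((D → (C ↔ A)) → A) ∧ C) ∧ (E ↔ B)): α-rule — add (((D → (C ↔ A)) → A) ∧ C), (E ↔ B).
(((D → (C ↔ A)) → A) ∧ C): α-rule — add ((D → (C ↔ A)) → A), C.
(E ↔ B): β-rule — branch into E, B  //  ¬E, ¬B.
  branch 1 (add E, B):
    ((D → (C ↔ A)) → A): β-rule — branch into ¬(D → (C ↔ A))  //  A.
      branch 1.1 (add ¬(D → (C ↔ A))):
        ¬(D → (C ↔ A)): α-rule — add D, ¬(C ↔ A).
        ¬(C ↔ A): β-rule — branch into C, ¬A  //  ¬C, A.
          branch 1.1.1 (add C, ¬A):
            ○ open, literals {A=false, B=true, C=true, D=true, E=true}.
          branch 1.1.2 (add ¬C, A):
            × closes — contains both C and ¬C.
      branch 1.2 (add A):
        ○ open, literals {A=true, B=true, C=true, E=true}.
  branch 2 (add ¬E, ¬B):
    ((D → (C ↔ A)) → A): β-rule — branch into ¬(D → (C ↔ A))  //  A.
      branch 2.1 (add ¬(D → (C ↔ A))):
        ¬(D → (C ↔ A)): α-rule — add D, ¬(C ↔ A).
        ¬(C ↔ A): β-rule — branch into C, ¬A  //  ¬C, A.
          branch 2.1.1 (add C, ¬A):
            ○ open, literals {A=false, B=false, C=true, D=true, E=false}.
          branch 2.1.2 (add ¬C, A):
            × closes — contains both C and ¬C.
      branch 2.2 (add A):
        ○ open, literals {A=true, B=false, C=true, E=false}.
2 branches closed, 4 open.
Each open branch fixes some atoms; the unmentioned ones are free. Counting distinct full assignments: branch {A=false, B=true, C=true, D=true, E=true} (none free) contributes 1 new; branch {A=true, B=true, C=true, E=true} (D) contributes 2 new; branch {A=false, B=false, C=true, D=true, E=false} (none free) contributes 1 new; branch {A=true, B=false, C=true, E=false} (D) contributes 2 new. Total: 6.

6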